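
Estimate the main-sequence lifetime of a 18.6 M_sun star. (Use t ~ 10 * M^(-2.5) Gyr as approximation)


t = 10 * M^(-2.5) = 10 * 18.6^(-2.5) = 0.0067

0.0067 Gyr


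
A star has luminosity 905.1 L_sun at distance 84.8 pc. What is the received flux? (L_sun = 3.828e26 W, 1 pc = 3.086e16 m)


F = L / (4*pi*d^2) = 3.465e+29 / (4*pi*(2.617e+18)^2) = 4.026e-09

4.026e-09 W/m^2


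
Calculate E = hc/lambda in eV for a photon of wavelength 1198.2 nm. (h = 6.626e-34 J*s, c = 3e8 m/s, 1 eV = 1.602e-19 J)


E = hc/lambda = 6.626e-34 * 3e8 / 1.198e-06 = 1.659e-19 J = 1.0356 eV

1.0356 eV


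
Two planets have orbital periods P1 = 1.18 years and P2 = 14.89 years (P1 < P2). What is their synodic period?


1/P_syn = |1/P1 - 1/P2| = |1/1.18 - 1/14.89| => P_syn = 1.2816

1.2816 years


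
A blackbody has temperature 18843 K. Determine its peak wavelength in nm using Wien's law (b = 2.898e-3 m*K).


lam_max = b / T = 2.898e-3 / 18843 = 1.538e-07 m = 153.7972 nm

153.7972 nm


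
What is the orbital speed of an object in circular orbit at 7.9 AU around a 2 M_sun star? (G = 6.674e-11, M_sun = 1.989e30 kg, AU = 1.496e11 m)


v = sqrt(GM/r) = sqrt(6.674e-11 * 3.978e+30 / 1.182e+12) = 14988.085

14988.085 m/s


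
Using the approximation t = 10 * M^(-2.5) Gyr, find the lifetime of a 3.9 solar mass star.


t = 10 * M^(-2.5) = 10 * 3.9^(-2.5) = 0.3329

0.3329 Gyr


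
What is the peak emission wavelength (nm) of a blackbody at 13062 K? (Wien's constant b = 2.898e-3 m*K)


lam_max = b / T = 2.898e-3 / 13062 = 2.219e-07 m = 221.865 nm

221.865 nm


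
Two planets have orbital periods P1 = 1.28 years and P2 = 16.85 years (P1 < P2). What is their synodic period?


1/P_syn = |1/P1 - 1/P2| = |1/1.28 - 1/16.85| => P_syn = 1.3852

1.3852 years


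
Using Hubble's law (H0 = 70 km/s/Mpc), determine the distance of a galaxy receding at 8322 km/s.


d = v / H0 = 8322 / 70 = 118.8857

118.8857 Mpc


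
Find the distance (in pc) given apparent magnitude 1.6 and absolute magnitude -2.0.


d = 10^((m - M + 5)/5) = 10^((1.6 - -2.0 + 5)/5) = 52.4807

52.4807 pc


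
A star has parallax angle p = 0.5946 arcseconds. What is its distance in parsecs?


d = 1/p = 1/0.5946 = 1.6818

1.6818 pc


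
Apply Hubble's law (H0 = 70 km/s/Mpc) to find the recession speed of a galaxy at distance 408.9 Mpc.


v = H0 * d = 70 * 408.9 = 28623.0

28623.0 km/s


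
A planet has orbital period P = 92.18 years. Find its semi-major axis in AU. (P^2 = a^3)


a = P^(2/3) = 92.18^(2/3) = 20.406

20.406 AU


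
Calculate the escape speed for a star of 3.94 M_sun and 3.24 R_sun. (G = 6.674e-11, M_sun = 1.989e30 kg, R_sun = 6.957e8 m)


M = 3.94 * 1.989e30 kg = 7.83666e+30 kg; R = 3.24 * 6.957e8 m = 2.254068e+09 m. v_esc = sqrt(2GM/R) = sqrt(2 * 6.674e-11 * 7.83666e+30 / 2.254068e+09) = 681224.2425

681224.2425 m/s


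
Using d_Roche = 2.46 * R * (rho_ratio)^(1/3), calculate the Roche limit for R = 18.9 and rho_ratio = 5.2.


d_Roche = 2.46 * 18.9 * 5.2^(1/3) = 80.5498

80.5498


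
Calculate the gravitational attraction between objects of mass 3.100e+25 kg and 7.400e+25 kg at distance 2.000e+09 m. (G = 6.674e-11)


F = G*m1*m2/r^2 = 6.674e-11 * 3.100e+25 * 7.400e+25 / (2.000e+09)^2 = 6.674e-11 * 2.294e+51 / 4.000e+18 = 3.828e+22

3.828e+22 N


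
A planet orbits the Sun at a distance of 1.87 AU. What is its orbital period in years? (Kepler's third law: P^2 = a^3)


P = a^(3/2) = 1.87^1.5 = 2.5572

2.5572 years


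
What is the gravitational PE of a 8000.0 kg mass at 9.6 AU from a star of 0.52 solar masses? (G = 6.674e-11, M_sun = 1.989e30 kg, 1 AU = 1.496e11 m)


M = 0.52 * 1.989e30 kg = 1.03428e+30 kg; r = 9.6 AU * 1.496e11 m/AU = 1.43616e+12 m. U = -GM*m/r = -(6.674e-11 * 1.03428e+30 * 8000.0) / 1.43616e+12 = -3.845e+11

-3.845e+11 J


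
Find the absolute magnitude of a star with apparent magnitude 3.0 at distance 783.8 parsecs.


M = m - 5*log10(d) + 5 = 3.0 - 5*log10(783.8) + 5 = -6.471

-6.471


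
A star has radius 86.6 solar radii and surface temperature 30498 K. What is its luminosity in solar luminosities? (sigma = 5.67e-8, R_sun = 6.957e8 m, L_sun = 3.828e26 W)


R = 86.6 * 6.957e8 m = 6.024762e+10 m. L = 4*pi*R^2*sigma*T^4 = 4*pi*(6.024762e+10)^2 * 5.67e-8 * 30498^4 = 2.237474807e+33 W. L/L_sun = 2.237474807e+33 / 3.828e26 = 5.845e+06

5.845e+06 L_sun


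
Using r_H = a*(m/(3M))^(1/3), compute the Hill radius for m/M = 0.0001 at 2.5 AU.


r_H = a * (m/3M)^(1/3) = 2.5 * (0.0001/3)^(1/3) = 0.0805

0.0805 AU


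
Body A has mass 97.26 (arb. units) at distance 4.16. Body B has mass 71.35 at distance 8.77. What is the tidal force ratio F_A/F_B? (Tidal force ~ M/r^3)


Ratio = (M1/r1^3) / (M2/r2^3) = (97.26/4.16^3) / (71.35/8.77^3) = 12.772

12.772


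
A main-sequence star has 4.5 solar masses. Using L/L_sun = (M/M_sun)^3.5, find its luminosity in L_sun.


L/L_sun = (M/M_sun)^3.5 = 4.5^3.5 = 193.3053

193.3053 L_sun


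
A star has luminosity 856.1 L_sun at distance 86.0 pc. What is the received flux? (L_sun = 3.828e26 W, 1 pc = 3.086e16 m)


F = L / (4*pi*d^2) = 3.277e+29 / (4*pi*(2.654e+18)^2) = 3.703e-09

3.703e-09 W/m^2


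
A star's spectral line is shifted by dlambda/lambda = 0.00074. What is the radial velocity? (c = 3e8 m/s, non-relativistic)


v = (dlambda/lambda) * c = 0.00074 * 3e8 = 222000.0

222000.0 m/s


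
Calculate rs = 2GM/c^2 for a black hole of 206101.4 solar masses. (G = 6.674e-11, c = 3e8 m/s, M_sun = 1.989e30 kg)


M = 206101.4 * 1.989e30 kg = 4.099356846e+35 kg. rs = 2GM/c^2 = 2 * 6.674e-11 * 4.099356846e+35 / (3e8)^2 = 6.080e+08

6.080e+08 m


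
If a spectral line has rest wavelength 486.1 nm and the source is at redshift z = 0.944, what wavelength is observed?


lam_obs = lam_emit * (1 + z) = 486.1 * (1 + 0.944) = 944.9784

944.9784 nm


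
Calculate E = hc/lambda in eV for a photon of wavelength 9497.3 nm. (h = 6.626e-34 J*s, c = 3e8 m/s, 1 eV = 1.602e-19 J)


E = hc/lambda = 6.626e-34 * 3e8 / 9.497e-06 = 2.093e-20 J = 0.1307 eV

0.1307 eV


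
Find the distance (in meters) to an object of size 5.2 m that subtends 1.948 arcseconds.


D = size / theta_rad, theta_rad = 1.948 * pi/(180*3600) = 9.444e-06, D = 550604.2056

550604.2056 m


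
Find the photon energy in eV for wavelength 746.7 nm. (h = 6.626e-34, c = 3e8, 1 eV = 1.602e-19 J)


E = hc/lambda = 6.626e-34 * 3e8 / 7.467e-07 = 2.662e-19 J = 1.6617 eV

1.6617 eV


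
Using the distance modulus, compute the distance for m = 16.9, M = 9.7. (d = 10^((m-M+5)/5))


d = 10^((m - M + 5)/5) = 10^((16.9 - 9.7 + 5)/5) = 275.4229

275.4229 pc


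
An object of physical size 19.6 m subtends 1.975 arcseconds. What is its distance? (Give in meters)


D = size / theta_rad, theta_rad = 1.975 * pi/(180*3600) = 9.575e-06, D = 2.047e+06

2.047e+06 m


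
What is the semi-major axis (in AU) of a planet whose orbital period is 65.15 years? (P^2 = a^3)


a = P^(2/3) = 65.15^(2/3) = 16.1911

16.1911 AU


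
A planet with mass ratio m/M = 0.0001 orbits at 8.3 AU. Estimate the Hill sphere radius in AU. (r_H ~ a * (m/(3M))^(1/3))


r_H = a * (m/3M)^(1/3) = 8.3 * (0.0001/3)^(1/3) = 0.2671

0.2671 AU


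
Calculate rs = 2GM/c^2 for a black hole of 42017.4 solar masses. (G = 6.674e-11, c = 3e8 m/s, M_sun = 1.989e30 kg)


M = 42017.4 * 1.989e30 kg = 8.35726086e+34 kg. rs = 2GM/c^2 = 2 * 6.674e-11 * 8.35726086e+34 / (3e8)^2 = 1.239e+08

1.239e+08 m


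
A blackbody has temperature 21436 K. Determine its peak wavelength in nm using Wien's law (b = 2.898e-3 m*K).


lam_max = b / T = 2.898e-3 / 21436 = 1.352e-07 m = 135.1931 nm

135.1931 nm


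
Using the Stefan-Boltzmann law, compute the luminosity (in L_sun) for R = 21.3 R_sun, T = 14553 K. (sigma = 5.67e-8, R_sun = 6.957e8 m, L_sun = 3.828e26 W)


R = 21.3 * 6.957e8 m = 1.481841e+10 m. L = 4*pi*R^2*sigma*T^4 = 4*pi*(1.481841e+10)^2 * 5.67e-8 * 14553^4 = 7.017885107e+30 W. L/L_sun = 7.017885107e+30 / 3.828e26 = 18333.0332

18333.0332 L_sun


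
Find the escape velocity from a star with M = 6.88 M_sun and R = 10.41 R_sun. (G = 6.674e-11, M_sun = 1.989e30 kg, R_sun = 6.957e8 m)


M = 6.88 * 1.989e30 kg = 1.368432e+31 kg; R = 10.41 * 6.957e8 m = 7.242237e+09 m. v_esc = sqrt(2GM/R) = sqrt(2 * 6.674e-11 * 1.368432e+31 / 7.242237e+09) = 502207.6723

502207.6723 m/s


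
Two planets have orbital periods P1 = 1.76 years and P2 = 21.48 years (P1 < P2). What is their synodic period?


1/P_syn = |1/P1 - 1/P2| = |1/1.76 - 1/21.48| => P_syn = 1.9171

1.9171 years


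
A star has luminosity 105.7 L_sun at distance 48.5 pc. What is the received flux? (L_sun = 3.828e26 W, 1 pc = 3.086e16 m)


F = L / (4*pi*d^2) = 4.046e+28 / (4*pi*(1.497e+18)^2) = 1.437e-09

1.437e-09 W/m^2


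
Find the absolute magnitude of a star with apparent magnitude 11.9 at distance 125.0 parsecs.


M = m - 5*log10(d) + 5 = 11.9 - 5*log10(125.0) + 5 = 6.4154

6.4154


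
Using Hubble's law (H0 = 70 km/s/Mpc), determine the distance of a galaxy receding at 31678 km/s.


d = v / H0 = 31678 / 70 = 452.5429

452.5429 Mpc


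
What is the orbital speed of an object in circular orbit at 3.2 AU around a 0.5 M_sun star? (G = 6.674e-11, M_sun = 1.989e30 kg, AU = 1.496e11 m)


v = sqrt(GM/r) = sqrt(6.674e-11 * 9.945e+29 / 4.787e+11) = 11774.8317

11774.8317 m/s


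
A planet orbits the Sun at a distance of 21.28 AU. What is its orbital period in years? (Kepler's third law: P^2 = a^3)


P = a^(3/2) = 21.28^1.5 = 98.1652

98.1652 years


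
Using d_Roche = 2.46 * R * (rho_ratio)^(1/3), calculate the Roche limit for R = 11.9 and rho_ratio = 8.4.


d_Roche = 2.46 * 11.9 * 8.4^(1/3) = 59.508

59.508


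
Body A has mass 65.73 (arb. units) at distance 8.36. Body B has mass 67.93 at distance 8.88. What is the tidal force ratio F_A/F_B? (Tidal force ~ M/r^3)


Ratio = (M1/r1^3) / (M2/r2^3) = (65.73/8.36^3) / (67.93/8.88^3) = 1.1596

1.1596


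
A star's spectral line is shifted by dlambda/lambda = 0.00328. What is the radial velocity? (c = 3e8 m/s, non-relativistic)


v = (dlambda/lambda) * c = 0.00328 * 3e8 = 984000.0

984000.0 m/s


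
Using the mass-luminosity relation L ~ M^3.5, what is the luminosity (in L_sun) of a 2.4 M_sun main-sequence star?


L/L_sun = (M/M_sun)^3.5 = 2.4^3.5 = 21.416

21.416 L_sun


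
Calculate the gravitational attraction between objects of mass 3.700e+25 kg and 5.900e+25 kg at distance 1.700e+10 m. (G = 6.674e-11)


F = G*m1*m2/r^2 = 6.674e-11 * 3.700e+25 * 5.900e+25 / (1.700e+10)^2 = 6.674e-11 * 2.183e+51 / 2.890e+20 = 5.041e+20

5.041e+20 N


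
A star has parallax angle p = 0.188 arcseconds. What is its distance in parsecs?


d = 1/p = 1/0.188 = 5.3191

5.3191 pc


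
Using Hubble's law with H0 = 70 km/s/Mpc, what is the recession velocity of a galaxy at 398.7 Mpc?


v = H0 * d = 70 * 398.7 = 27909.0

27909.0 km/s


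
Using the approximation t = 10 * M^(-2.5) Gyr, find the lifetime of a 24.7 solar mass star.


t = 10 * M^(-2.5) = 10 * 24.7^(-2.5) = 0.0033

0.0033 Gyr


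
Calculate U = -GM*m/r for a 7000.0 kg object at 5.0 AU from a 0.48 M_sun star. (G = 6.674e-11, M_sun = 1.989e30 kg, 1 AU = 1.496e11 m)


M = 0.48 * 1.989e30 kg = 9.5472e+29 kg; r = 5.0 AU * 1.496e11 m/AU = 7.48e+11 m. U = -GM*m/r = -(6.674e-11 * 9.5472e+29 * 7000.0) / 7.48e+11 = -5.963e+11

-5.963e+11 J


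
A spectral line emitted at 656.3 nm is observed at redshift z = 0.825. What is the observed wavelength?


lam_obs = lam_emit * (1 + z) = 656.3 * (1 + 0.825) = 1197.7475

1197.7475 nm


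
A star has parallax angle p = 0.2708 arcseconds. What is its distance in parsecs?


d = 1/p = 1/0.2708 = 3.6928

3.6928 pc


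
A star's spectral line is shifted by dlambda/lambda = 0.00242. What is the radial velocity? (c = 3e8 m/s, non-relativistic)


v = (dlambda/lambda) * c = 0.00242 * 3e8 = 726000.0

726000.0 m/s


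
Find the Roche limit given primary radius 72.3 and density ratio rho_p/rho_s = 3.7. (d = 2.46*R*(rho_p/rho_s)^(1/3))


d_Roche = 2.46 * 72.3 * 3.7^(1/3) = 275.0895

275.0895


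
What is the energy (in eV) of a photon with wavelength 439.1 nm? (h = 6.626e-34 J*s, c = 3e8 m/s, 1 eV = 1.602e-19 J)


E = hc/lambda = 6.626e-34 * 3e8 / 4.391e-07 = 4.527e-19 J = 2.8258 eV

2.8258 eV


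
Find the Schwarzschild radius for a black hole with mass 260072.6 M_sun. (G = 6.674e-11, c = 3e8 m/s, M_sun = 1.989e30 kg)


M = 260072.6 * 1.989e30 kg = 5.172844014e+35 kg. rs = 2GM/c^2 = 2 * 6.674e-11 * 5.172844014e+35 / (3e8)^2 = 7.672e+08

7.672e+08 m


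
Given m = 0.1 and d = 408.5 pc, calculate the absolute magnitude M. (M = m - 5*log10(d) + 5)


M = m - 5*log10(d) + 5 = 0.1 - 5*log10(408.5) + 5 = -7.956

-7.956


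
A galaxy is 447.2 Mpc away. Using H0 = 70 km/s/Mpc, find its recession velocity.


v = H0 * d = 70 * 447.2 = 31304.0

31304.0 km/s


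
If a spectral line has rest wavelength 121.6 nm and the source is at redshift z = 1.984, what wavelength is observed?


lam_obs = lam_emit * (1 + z) = 121.6 * (1 + 1.984) = 362.8544

362.8544 nm


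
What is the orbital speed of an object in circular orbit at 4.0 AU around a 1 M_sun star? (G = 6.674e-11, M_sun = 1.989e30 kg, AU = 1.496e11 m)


v = sqrt(GM/r) = sqrt(6.674e-11 * 1.989e+30 / 5.984e+11) = 14894.1149

14894.1149 m/s


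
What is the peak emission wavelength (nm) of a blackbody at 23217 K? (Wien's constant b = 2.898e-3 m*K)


lam_max = b / T = 2.898e-3 / 23217 = 1.248e-07 m = 124.8223 nm

124.8223 nm


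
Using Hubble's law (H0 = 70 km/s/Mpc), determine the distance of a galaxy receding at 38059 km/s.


d = v / H0 = 38059 / 70 = 543.7

543.7 Mpc


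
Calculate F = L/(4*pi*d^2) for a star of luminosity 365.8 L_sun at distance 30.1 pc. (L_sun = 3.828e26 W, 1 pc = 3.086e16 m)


F = L / (4*pi*d^2) = 1.400e+29 / (4*pi*(9.289e+17)^2) = 1.291e-08

1.291e-08 W/m^2


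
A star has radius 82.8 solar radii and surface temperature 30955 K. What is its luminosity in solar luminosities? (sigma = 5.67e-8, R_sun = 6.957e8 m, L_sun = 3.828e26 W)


R = 82.8 * 6.957e8 m = 5.760396e+10 m. L = 4*pi*R^2*sigma*T^4 = 4*pi*(5.760396e+10)^2 * 5.67e-8 * 30955^4 = 2.170805117e+33 W. L/L_sun = 2.170805117e+33 / 3.828e26 = 5.671e+06

5.671e+06 L_sun


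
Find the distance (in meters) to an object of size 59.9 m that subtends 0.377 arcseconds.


D = size / theta_rad, theta_rad = 0.377 * pi/(180*3600) = 1.828e-06, D = 3.277e+07

3.277e+07 m


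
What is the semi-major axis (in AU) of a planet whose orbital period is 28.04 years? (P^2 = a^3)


a = P^(2/3) = 28.04^(2/3) = 9.2297

9.2297 AU


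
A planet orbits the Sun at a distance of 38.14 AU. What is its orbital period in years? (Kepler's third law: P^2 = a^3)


P = a^(3/2) = 38.14^1.5 = 235.5435

235.5435 years


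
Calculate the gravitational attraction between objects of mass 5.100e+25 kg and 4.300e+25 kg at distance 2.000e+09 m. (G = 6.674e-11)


F = G*m1*m2/r^2 = 6.674e-11 * 5.100e+25 * 4.300e+25 / (2.000e+09)^2 = 6.674e-11 * 2.193e+51 / 4.000e+18 = 3.659e+22

3.659e+22 N


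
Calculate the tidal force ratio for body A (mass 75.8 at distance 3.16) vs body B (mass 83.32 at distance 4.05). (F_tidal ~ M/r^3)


Ratio = (M1/r1^3) / (M2/r2^3) = (75.8/3.16^3) / (83.32/4.05^3) = 1.9152

1.9152


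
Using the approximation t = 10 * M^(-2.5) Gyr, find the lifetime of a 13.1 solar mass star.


t = 10 * M^(-2.5) = 10 * 13.1^(-2.5) = 0.0161

0.0161 Gyr


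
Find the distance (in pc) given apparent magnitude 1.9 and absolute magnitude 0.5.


d = 10^((m - M + 5)/5) = 10^((1.9 - 0.5 + 5)/5) = 19.0546

19.0546 pc


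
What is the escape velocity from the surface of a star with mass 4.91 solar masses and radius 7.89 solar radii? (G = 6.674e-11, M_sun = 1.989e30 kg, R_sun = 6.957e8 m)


M = 4.91 * 1.989e30 kg = 9.76599e+30 kg; R = 7.89 * 6.957e8 m = 5.489073e+09 m. v_esc = sqrt(2GM/R) = sqrt(2 * 6.674e-11 * 9.76599e+30 / 5.489073e+09) = 487322.8028

487322.8028 m/s


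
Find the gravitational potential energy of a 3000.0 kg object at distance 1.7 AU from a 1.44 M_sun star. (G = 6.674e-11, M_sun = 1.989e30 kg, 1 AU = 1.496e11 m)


M = 1.44 * 1.989e30 kg = 2.86416e+30 kg; r = 1.7 AU * 1.496e11 m/AU = 2.5432e+11 m. U = -GM*m/r = -(6.674e-11 * 2.86416e+30 * 3000.0) / 2.5432e+11 = -2.255e+12

-2.255e+12 J


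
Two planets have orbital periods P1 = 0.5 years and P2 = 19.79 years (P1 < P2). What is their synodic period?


1/P_syn = |1/P1 - 1/P2| = |1/0.5 - 1/19.79| => P_syn = 0.513

0.513 years


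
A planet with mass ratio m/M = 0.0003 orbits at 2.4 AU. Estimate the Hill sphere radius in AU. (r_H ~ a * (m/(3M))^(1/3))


r_H = a * (m/3M)^(1/3) = 2.4 * (0.0003/3)^(1/3) = 0.1114

0.1114 AU


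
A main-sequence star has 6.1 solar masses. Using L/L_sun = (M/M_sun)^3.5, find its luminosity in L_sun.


L/L_sun = (M/M_sun)^3.5 = 6.1^3.5 = 560.6017

560.6017 L_sun


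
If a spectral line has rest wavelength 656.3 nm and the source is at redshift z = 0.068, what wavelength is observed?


lam_obs = lam_emit * (1 + z) = 656.3 * (1 + 0.068) = 700.9284

700.9284 nm


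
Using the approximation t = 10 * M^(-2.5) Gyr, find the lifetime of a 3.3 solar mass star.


t = 10 * M^(-2.5) = 10 * 3.3^(-2.5) = 0.5055

0.5055 Gyr


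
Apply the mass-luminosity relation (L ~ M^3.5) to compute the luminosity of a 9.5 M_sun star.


L/L_sun = (M/M_sun)^3.5 = 9.5^3.5 = 2642.6072

2642.6072 L_sun


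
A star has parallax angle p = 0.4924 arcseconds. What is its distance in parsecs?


d = 1/p = 1/0.4924 = 2.0309

2.0309 pc


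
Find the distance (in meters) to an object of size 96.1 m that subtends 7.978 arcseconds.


D = size / theta_rad, theta_rad = 7.978 * pi/(180*3600) = 3.868e-05, D = 2.485e+06

2.485e+06 m


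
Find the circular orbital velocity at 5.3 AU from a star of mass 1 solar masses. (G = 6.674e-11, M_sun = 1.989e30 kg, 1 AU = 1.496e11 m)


v = sqrt(GM/r) = sqrt(6.674e-11 * 1.989e+30 / 7.929e+11) = 12939.1802

12939.1802 m/s


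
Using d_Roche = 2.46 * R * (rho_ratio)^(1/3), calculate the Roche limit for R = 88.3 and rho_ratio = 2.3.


d_Roche = 2.46 * 88.3 * 2.3^(1/3) = 286.7291

286.7291


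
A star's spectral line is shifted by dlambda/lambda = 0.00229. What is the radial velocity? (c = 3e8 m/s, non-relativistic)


v = (dlambda/lambda) * c = 0.00229 * 3e8 = 687000.0

687000.0 m/s


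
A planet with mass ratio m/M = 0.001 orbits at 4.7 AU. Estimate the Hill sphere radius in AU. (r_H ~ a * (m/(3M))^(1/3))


r_H = a * (m/3M)^(1/3) = 4.7 * (0.001/3)^(1/3) = 0.3259

0.3259 AU


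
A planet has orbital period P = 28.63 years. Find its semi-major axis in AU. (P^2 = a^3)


a = P^(2/3) = 28.63^(2/3) = 9.3587

9.3587 AU


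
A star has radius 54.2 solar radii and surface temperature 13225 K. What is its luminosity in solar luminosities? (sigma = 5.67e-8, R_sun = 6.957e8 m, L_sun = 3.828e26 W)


R = 54.2 * 6.957e8 m = 3.770694e+10 m. L = 4*pi*R^2*sigma*T^4 = 4*pi*(3.770694e+10)^2 * 5.67e-8 * 13225^4 = 3.09897609e+31 W. L/L_sun = 3.09897609e+31 / 3.828e26 = 80955.4883

80955.4883 L_sun


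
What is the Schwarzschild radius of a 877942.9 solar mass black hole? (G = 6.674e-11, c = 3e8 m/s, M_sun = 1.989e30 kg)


M = 877942.9 * 1.989e30 kg = 1.746228428e+36 kg. rs = 2GM/c^2 = 2 * 6.674e-11 * 1.746228428e+36 / (3e8)^2 = 2.590e+09

2.590e+09 m


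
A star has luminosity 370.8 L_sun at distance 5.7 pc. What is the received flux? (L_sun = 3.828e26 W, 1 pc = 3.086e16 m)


F = L / (4*pi*d^2) = 1.419e+29 / (4*pi*(1.759e+17)^2) = 3.651e-07

3.651e-07 W/m^2


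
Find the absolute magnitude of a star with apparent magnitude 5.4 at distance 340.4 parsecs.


M = m - 5*log10(d) + 5 = 5.4 - 5*log10(340.4) + 5 = -2.2599

-2.2599


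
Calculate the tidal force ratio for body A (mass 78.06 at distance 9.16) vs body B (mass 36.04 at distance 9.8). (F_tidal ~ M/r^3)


Ratio = (M1/r1^3) / (M2/r2^3) = (78.06/9.16^3) / (36.04/9.8^3) = 2.6524

2.6524


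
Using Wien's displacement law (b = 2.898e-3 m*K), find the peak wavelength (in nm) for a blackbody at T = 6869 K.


lam_max = b / T = 2.898e-3 / 6869 = 4.219e-07 m = 421.8955 nm

421.8955 nm


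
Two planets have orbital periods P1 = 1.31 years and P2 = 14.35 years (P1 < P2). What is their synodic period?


1/P_syn = |1/P1 - 1/P2| = |1/1.31 - 1/14.35| => P_syn = 1.4416

1.4416 years


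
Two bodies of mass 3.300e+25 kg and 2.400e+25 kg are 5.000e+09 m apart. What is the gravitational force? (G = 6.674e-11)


F = G*m1*m2/r^2 = 6.674e-11 * 3.300e+25 * 2.400e+25 / (5.000e+09)^2 = 6.674e-11 * 7.920e+50 / 2.500e+19 = 2.114e+21

2.114e+21 N


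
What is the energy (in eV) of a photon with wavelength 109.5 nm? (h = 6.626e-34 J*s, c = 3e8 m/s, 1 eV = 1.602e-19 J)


E = hc/lambda = 6.626e-34 * 3e8 / 1.095e-07 = 1.815e-18 J = 11.3317 eV

11.3317 eV


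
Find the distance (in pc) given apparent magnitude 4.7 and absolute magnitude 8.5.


d = 10^((m - M + 5)/5) = 10^((4.7 - 8.5 + 5)/5) = 1.7378

1.7378 pc


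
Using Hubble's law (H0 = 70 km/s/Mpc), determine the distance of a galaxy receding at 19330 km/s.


d = v / H0 = 19330 / 70 = 276.1429

276.1429 Mpc


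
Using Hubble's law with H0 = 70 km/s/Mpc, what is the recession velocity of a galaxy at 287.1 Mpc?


v = H0 * d = 70 * 287.1 = 20097.0

20097.0 km/s


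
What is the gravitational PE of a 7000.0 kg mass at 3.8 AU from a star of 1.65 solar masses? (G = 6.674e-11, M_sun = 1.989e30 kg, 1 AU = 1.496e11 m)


M = 1.65 * 1.989e30 kg = 3.28185e+30 kg; r = 3.8 AU * 1.496e11 m/AU = 5.6848e+11 m. U = -GM*m/r = -(6.674e-11 * 3.28185e+30 * 7000.0) / 5.6848e+11 = -2.697e+12

-2.697e+12 J


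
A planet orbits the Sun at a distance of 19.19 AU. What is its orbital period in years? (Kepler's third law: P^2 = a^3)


P = a^(3/2) = 19.19^1.5 = 84.0645

84.0645 years


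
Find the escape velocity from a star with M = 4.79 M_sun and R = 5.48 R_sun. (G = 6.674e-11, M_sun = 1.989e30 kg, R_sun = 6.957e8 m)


M = 4.79 * 1.989e30 kg = 9.52731e+30 kg; R = 5.48 * 6.957e8 m = 3.812436e+09 m. v_esc = sqrt(2GM/R) = sqrt(2 * 6.674e-11 * 9.52731e+30 / 3.812436e+09) = 577553.1626

577553.1626 m/s


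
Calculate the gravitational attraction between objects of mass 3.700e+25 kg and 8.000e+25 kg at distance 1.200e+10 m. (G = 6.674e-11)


F = G*m1*m2/r^2 = 6.674e-11 * 3.700e+25 * 8.000e+25 / (1.200e+10)^2 = 6.674e-11 * 2.960e+51 / 1.440e+20 = 1.372e+21

1.372e+21 N


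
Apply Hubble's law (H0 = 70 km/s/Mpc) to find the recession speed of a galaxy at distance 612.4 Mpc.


v = H0 * d = 70 * 612.4 = 42868.0

42868.0 km/s


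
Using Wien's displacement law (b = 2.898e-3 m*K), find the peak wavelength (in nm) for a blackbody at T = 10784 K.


lam_max = b / T = 2.898e-3 / 10784 = 2.687e-07 m = 268.7315 nm

268.7315 nm


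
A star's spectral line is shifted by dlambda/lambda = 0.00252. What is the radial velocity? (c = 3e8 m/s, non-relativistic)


v = (dlambda/lambda) * c = 0.00252 * 3e8 = 756000.0

756000.0 m/s


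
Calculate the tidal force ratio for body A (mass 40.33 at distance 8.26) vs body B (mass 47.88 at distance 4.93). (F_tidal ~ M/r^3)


Ratio = (M1/r1^3) / (M2/r2^3) = (40.33/8.26^3) / (47.88/4.93^3) = 0.1791

0.1791


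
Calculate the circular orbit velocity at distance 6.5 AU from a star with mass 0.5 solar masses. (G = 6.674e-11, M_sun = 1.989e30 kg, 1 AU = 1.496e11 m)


v = sqrt(GM/r) = sqrt(6.674e-11 * 9.945e+29 / 9.724e+11) = 8261.7685

8261.7685 m/s


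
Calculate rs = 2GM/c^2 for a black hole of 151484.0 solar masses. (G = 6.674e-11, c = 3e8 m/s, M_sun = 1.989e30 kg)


M = 151484.0 * 1.989e30 kg = 3.01301676e+35 kg. rs = 2GM/c^2 = 2 * 6.674e-11 * 3.01301676e+35 / (3e8)^2 = 4.469e+08

4.469e+08 m


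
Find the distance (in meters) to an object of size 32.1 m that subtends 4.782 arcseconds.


D = size / theta_rad, theta_rad = 4.782 * pi/(180*3600) = 2.318e-05, D = 1.385e+06

1.385e+06 m


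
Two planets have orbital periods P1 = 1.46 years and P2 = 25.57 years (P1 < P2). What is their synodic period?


1/P_syn = |1/P1 - 1/P2| = |1/1.46 - 1/25.57| => P_syn = 1.5484

1.5484 years


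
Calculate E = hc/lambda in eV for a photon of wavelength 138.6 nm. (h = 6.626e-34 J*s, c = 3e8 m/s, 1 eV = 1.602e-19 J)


E = hc/lambda = 6.626e-34 * 3e8 / 1.386e-07 = 1.434e-18 J = 8.9526 eV

8.9526 eV


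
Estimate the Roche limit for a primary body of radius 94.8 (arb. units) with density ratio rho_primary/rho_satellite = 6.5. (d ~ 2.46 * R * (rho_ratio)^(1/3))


d_Roche = 2.46 * 94.8 * 6.5^(1/3) = 435.2257

435.2257


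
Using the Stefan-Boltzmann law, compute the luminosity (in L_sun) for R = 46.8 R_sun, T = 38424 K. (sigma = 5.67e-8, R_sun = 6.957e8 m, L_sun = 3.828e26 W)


R = 46.8 * 6.957e8 m = 3.255876e+10 m. L = 4*pi*R^2*sigma*T^4 = 4*pi*(3.255876e+10)^2 * 5.67e-8 * 38424^4 = 1.646413545e+33 W. L/L_sun = 1.646413545e+33 / 3.828e26 = 4.301e+06

4.301e+06 L_sun


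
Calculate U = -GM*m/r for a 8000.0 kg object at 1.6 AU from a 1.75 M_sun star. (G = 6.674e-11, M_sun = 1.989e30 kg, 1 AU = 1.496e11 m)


M = 1.75 * 1.989e30 kg = 3.48075e+30 kg; r = 1.6 AU * 1.496e11 m/AU = 2.3936e+11 m. U = -GM*m/r = -(6.674e-11 * 3.48075e+30 * 8000.0) / 2.3936e+11 = -7.764e+12

-7.764e+12 J


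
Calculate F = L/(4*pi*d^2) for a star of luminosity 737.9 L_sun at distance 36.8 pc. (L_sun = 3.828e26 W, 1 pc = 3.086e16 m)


F = L / (4*pi*d^2) = 2.825e+29 / (4*pi*(1.136e+18)^2) = 1.743e-08

1.743e-08 W/m^2


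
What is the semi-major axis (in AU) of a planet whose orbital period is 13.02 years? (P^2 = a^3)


a = P^(2/3) = 13.02^(2/3) = 5.5344

5.5344 AU


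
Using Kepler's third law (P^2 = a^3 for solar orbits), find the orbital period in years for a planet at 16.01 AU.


P = a^(3/2) = 16.01^1.5 = 64.06

64.06 years


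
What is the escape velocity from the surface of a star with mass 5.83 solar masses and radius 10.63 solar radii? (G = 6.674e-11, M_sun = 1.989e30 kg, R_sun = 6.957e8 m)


M = 5.83 * 1.989e30 kg = 1.159587e+31 kg; R = 10.63 * 6.957e8 m = 7.395291e+09 m. v_esc = sqrt(2GM/R) = sqrt(2 * 6.674e-11 * 1.159587e+31 / 7.395291e+09) = 457490.5567

457490.5567 m/s


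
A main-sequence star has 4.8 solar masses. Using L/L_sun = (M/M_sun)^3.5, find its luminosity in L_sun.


L/L_sun = (M/M_sun)^3.5 = 4.8^3.5 = 242.2949

242.2949 L_sun


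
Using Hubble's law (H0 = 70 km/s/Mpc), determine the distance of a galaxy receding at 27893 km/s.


d = v / H0 = 27893 / 70 = 398.4714

398.4714 Mpc


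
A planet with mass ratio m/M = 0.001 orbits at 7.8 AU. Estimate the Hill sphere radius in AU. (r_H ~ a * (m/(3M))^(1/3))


r_H = a * (m/3M)^(1/3) = 7.8 * (0.001/3)^(1/3) = 0.5408

0.5408 AU


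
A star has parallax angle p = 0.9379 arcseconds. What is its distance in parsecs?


d = 1/p = 1/0.9379 = 1.0662

1.0662 pc


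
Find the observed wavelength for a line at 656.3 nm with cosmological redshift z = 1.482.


lam_obs = lam_emit * (1 + z) = 656.3 * (1 + 1.482) = 1628.9366

1628.9366 nm


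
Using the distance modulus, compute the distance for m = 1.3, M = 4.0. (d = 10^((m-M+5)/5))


d = 10^((m - M + 5)/5) = 10^((1.3 - 4.0 + 5)/5) = 2.884

2.884 pc


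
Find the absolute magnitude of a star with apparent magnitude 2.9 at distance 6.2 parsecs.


M = m - 5*log10(d) + 5 = 2.9 - 5*log10(6.2) + 5 = 3.938

3.938


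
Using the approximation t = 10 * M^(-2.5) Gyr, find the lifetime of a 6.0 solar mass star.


t = 10 * M^(-2.5) = 10 * 6.0^(-2.5) = 0.1134

0.1134 Gyr


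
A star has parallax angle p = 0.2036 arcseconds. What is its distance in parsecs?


d = 1/p = 1/0.2036 = 4.9116

4.9116 pc


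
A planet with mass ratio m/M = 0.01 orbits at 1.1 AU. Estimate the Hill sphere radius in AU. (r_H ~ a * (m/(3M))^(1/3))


r_H = a * (m/3M)^(1/3) = 1.1 * (0.01/3)^(1/3) = 0.1643

0.1643 AU


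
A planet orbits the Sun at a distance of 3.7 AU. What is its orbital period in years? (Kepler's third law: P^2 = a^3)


P = a^(3/2) = 3.7^1.5 = 7.1171

7.1171 years


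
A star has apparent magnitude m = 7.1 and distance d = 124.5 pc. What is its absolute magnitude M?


M = m - 5*log10(d) + 5 = 7.1 - 5*log10(124.5) + 5 = 1.6242

1.6242


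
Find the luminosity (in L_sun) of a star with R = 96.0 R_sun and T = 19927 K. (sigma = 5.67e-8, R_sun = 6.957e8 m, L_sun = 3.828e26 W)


R = 96.0 * 6.957e8 m = 6.67872e+10 m. L = 4*pi*R^2*sigma*T^4 = 4*pi*(6.67872e+10)^2 * 5.67e-8 * 19927^4 = 5.01126165e+32 W. L/L_sun = 5.01126165e+32 / 3.828e26 = 1.309e+06

1.309e+06 L_sun


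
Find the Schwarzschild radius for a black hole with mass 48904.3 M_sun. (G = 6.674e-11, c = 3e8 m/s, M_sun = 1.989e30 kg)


M = 48904.3 * 1.989e30 kg = 9.72706527e+34 kg. rs = 2GM/c^2 = 2 * 6.674e-11 * 9.72706527e+34 / (3e8)^2 = 1.443e+08

1.443e+08 m


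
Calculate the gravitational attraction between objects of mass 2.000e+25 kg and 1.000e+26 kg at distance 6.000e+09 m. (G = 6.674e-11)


F = G*m1*m2/r^2 = 6.674e-11 * 2.000e+25 * 1.000e+26 / (6.000e+09)^2 = 6.674e-11 * 2.000e+51 / 3.600e+19 = 3.708e+21

3.708e+21 N


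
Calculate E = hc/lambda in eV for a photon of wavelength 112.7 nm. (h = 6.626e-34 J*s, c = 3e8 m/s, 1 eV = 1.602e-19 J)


E = hc/lambda = 6.626e-34 * 3e8 / 1.127e-07 = 1.764e-18 J = 11.01 eV

11.01 eV


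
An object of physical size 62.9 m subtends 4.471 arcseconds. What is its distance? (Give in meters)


D = size / theta_rad, theta_rad = 4.471 * pi/(180*3600) = 2.168e-05, D = 2.902e+06

2.902e+06 m


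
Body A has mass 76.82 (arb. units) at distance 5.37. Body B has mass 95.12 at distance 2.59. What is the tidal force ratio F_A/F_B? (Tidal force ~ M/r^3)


Ratio = (M1/r1^3) / (M2/r2^3) = (76.82/5.37^3) / (95.12/2.59^3) = 0.0906

0.0906


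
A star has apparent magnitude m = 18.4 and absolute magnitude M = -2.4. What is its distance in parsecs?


d = 10^((m - M + 5)/5) = 10^((18.4 - -2.4 + 5)/5) = 144543.9771

144543.9771 pc


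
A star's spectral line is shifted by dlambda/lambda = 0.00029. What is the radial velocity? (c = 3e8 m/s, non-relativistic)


v = (dlambda/lambda) * c = 0.00029 * 3e8 = 87000.0

87000.0 m/s


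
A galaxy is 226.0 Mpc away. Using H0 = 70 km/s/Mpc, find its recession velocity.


v = H0 * d = 70 * 226.0 = 15820.0

15820.0 km/s


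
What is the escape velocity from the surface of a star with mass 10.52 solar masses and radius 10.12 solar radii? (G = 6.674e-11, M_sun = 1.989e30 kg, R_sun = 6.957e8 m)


M = 10.52 * 1.989e30 kg = 2.092428e+31 kg; R = 10.12 * 6.957e8 m = 7.040484e+09 m. v_esc = sqrt(2GM/R) = sqrt(2 * 6.674e-11 * 2.092428e+31 / 7.040484e+09) = 629842.7034

629842.7034 m/s


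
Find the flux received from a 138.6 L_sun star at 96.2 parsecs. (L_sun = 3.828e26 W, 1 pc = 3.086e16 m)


F = L / (4*pi*d^2) = 5.306e+28 / (4*pi*(2.969e+18)^2) = 4.791e-10

4.791e-10 W/m^2


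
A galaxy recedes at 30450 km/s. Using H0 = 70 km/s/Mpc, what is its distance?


d = v / H0 = 30450 / 70 = 435.0

435.0 Mpc


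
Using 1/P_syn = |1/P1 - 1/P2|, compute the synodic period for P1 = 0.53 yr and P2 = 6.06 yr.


1/P_syn = |1/P1 - 1/P2| = |1/0.53 - 1/6.06| => P_syn = 0.5808

0.5808 years


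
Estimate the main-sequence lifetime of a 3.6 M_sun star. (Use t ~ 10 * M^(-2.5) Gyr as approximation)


t = 10 * M^(-2.5) = 10 * 3.6^(-2.5) = 0.4067

0.4067 Gyr


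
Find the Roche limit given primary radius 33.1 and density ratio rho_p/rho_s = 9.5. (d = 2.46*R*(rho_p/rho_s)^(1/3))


d_Roche = 2.46 * 33.1 * 9.5^(1/3) = 172.4531

172.4531


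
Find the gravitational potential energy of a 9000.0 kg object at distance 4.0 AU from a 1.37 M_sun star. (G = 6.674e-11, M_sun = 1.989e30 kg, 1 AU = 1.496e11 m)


M = 1.37 * 1.989e30 kg = 2.72493e+30 kg; r = 4.0 AU * 1.496e11 m/AU = 5.984e+11 m. U = -GM*m/r = -(6.674e-11 * 2.72493e+30 * 9000.0) / 5.984e+11 = -2.735e+12

-2.735e+12 J


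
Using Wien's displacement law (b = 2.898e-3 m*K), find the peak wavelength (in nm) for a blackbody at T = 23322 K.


lam_max = b / T = 2.898e-3 / 23322 = 1.243e-07 m = 124.2604 nm

124.2604 nm


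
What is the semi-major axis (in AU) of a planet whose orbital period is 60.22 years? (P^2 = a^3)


a = P^(2/3) = 60.22^(2/3) = 15.3636

15.3636 AU


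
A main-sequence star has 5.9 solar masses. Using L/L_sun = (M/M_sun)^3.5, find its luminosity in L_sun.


L/L_sun = (M/M_sun)^3.5 = 5.9^3.5 = 498.8639

498.8639 L_sun


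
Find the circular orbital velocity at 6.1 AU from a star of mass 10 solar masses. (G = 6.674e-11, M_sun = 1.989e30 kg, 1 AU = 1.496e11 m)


v = sqrt(GM/r) = sqrt(6.674e-11 * 1.989e+31 / 9.126e+11) = 38139.9201

38139.9201 m/s


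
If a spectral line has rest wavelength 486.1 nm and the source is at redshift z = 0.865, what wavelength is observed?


lam_obs = lam_emit * (1 + z) = 486.1 * (1 + 0.865) = 906.5765

906.5765 nm


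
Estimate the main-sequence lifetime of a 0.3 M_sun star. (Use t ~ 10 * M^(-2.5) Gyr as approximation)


t = 10 * M^(-2.5) = 10 * 0.3^(-2.5) = 202.8602

202.8602 Gyr


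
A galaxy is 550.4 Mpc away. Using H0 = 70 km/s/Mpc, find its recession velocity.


v = H0 * d = 70 * 550.4 = 38528.0

38528.0 km/s


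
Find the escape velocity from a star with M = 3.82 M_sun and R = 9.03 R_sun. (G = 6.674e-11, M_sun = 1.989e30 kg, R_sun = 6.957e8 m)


M = 3.82 * 1.989e30 kg = 7.59798e+30 kg; R = 9.03 * 6.957e8 m = 6.282171e+09 m. v_esc = sqrt(2GM/R) = sqrt(2 * 6.674e-11 * 7.59798e+30 / 6.282171e+09) = 401792.9343

401792.9343 m/s


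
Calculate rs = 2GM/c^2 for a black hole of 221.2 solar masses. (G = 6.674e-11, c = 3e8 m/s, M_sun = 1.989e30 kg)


M = 221.2 * 1.989e30 kg = 4.399668e+32 kg. rs = 2GM/c^2 = 2 * 6.674e-11 * 4.399668e+32 / (3e8)^2 = 652519.6496

652519.6496 m


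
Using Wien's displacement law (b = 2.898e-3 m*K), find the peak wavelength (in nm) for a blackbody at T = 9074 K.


lam_max = b / T = 2.898e-3 / 9074 = 3.194e-07 m = 319.374 nm

319.374 nm


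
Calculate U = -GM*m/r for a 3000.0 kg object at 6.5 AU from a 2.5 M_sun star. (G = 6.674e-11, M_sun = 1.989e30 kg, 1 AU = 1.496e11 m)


M = 2.5 * 1.989e30 kg = 4.9725e+30 kg; r = 6.5 AU * 1.496e11 m/AU = 9.724e+11 m. U = -GM*m/r = -(6.674e-11 * 4.9725e+30 * 3000.0) / 9.724e+11 = -1.024e+12

-1.024e+12 J


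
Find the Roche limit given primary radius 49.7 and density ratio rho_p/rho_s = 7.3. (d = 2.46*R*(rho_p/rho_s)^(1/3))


d_Roche = 2.46 * 49.7 * 7.3^(1/3) = 237.1733

237.1733


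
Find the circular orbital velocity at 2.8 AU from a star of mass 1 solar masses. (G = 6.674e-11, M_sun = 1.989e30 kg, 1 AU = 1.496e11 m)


v = sqrt(GM/r) = sqrt(6.674e-11 * 1.989e+30 / 4.189e+11) = 17801.8723

17801.8723 m/s


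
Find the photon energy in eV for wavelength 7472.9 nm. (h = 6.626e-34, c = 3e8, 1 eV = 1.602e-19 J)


E = hc/lambda = 6.626e-34 * 3e8 / 7.473e-06 = 2.660e-20 J = 0.166 eV

0.166 eV


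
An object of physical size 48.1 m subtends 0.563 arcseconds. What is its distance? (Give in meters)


D = size / theta_rad, theta_rad = 0.563 * pi/(180*3600) = 2.730e-06, D = 1.762e+07

1.762e+07 m


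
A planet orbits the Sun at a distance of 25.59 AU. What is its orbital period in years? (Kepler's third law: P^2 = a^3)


P = a^(3/2) = 25.59^1.5 = 129.451

129.451 years


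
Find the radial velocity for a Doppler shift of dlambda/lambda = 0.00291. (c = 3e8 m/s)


v = (dlambda/lambda) * c = 0.00291 * 3e8 = 873000.0

873000.0 m/s


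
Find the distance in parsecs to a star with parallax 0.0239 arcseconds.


d = 1/p = 1/0.0239 = 41.841

41.841 pc


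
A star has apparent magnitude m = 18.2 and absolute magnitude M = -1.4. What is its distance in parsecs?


d = 10^((m - M + 5)/5) = 10^((18.2 - -1.4 + 5)/5) = 83176.3771

83176.3771 pc


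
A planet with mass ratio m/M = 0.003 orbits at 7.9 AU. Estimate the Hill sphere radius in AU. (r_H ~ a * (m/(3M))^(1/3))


r_H = a * (m/3M)^(1/3) = 7.9 * (0.003/3)^(1/3) = 0.79

0.79 AU


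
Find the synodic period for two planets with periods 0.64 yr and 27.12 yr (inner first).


1/P_syn = |1/P1 - 1/P2| = |1/0.64 - 1/27.12| => P_syn = 0.6555

0.6555 years


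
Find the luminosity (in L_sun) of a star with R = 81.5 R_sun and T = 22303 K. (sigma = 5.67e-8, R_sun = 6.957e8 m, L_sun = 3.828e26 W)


R = 81.5 * 6.957e8 m = 5.669955e+10 m. L = 4*pi*R^2*sigma*T^4 = 4*pi*(5.669955e+10)^2 * 5.67e-8 * 22303^4 = 5.667679515e+32 W. L/L_sun = 5.667679515e+32 / 3.828e26 = 1.481e+06

1.481e+06 L_sun


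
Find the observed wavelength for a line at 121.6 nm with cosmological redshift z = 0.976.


lam_obs = lam_emit * (1 + z) = 121.6 * (1 + 0.976) = 240.2816

240.2816 nm


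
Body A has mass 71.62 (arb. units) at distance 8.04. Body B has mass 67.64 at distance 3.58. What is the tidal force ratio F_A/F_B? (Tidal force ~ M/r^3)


Ratio = (M1/r1^3) / (M2/r2^3) = (71.62/8.04^3) / (67.64/3.58^3) = 0.0935

0.0935


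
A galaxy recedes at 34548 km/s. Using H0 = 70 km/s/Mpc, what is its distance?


d = v / H0 = 34548 / 70 = 493.5429

493.5429 Mpc


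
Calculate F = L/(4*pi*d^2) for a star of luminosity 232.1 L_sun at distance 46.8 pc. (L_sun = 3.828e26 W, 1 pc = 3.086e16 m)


F = L / (4*pi*d^2) = 8.885e+28 / (4*pi*(1.444e+18)^2) = 3.390e-09

3.390e-09 W/m^2


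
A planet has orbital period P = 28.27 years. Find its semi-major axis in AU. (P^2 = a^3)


a = P^(2/3) = 28.27^(2/3) = 9.2801

9.2801 AU


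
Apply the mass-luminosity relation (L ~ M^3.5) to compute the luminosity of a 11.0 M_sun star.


L/L_sun = (M/M_sun)^3.5 = 11.0^3.5 = 4414.4276

4414.4276 L_sun


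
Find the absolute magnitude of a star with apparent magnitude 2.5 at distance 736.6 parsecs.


M = m - 5*log10(d) + 5 = 2.5 - 5*log10(736.6) + 5 = -6.8362

-6.8362


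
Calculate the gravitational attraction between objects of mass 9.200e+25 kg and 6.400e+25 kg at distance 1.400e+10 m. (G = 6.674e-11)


F = G*m1*m2/r^2 = 6.674e-11 * 9.200e+25 * 6.400e+25 / (1.400e+10)^2 = 6.674e-11 * 5.888e+51 / 1.960e+20 = 2.005e+21

2.005e+21 N


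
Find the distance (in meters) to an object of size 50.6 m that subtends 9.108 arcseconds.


D = size / theta_rad, theta_rad = 9.108 * pi/(180*3600) = 4.416e-05, D = 1.146e+06

1.146e+06 m


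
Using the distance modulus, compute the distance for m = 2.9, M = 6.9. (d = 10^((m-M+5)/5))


d = 10^((m - M + 5)/5) = 10^((2.9 - 6.9 + 5)/5) = 1.5849

1.5849 pc


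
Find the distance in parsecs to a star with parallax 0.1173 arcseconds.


d = 1/p = 1/0.1173 = 8.5251

8.5251 pc


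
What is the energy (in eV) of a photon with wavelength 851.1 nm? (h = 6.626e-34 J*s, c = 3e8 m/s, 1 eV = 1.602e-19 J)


E = hc/lambda = 6.626e-34 * 3e8 / 8.511e-07 = 2.336e-19 J = 1.4579 eV

1.4579 eV


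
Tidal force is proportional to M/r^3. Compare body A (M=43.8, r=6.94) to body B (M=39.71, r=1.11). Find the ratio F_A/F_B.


Ratio = (M1/r1^3) / (M2/r2^3) = (43.8/6.94^3) / (39.71/1.11^3) = 0.0045

0.0045


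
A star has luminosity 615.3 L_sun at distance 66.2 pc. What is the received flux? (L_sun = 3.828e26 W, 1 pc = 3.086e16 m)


F = L / (4*pi*d^2) = 2.355e+29 / (4*pi*(2.043e+18)^2) = 4.491e-09

4.491e-09 W/m^2


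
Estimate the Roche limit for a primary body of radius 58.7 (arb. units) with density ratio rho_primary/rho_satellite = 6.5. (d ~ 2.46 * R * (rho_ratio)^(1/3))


d_Roche = 2.46 * 58.7 * 6.5^(1/3) = 269.491

269.491


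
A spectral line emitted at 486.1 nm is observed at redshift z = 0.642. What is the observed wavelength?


lam_obs = lam_emit * (1 + z) = 486.1 * (1 + 0.642) = 798.1762

798.1762 nm
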